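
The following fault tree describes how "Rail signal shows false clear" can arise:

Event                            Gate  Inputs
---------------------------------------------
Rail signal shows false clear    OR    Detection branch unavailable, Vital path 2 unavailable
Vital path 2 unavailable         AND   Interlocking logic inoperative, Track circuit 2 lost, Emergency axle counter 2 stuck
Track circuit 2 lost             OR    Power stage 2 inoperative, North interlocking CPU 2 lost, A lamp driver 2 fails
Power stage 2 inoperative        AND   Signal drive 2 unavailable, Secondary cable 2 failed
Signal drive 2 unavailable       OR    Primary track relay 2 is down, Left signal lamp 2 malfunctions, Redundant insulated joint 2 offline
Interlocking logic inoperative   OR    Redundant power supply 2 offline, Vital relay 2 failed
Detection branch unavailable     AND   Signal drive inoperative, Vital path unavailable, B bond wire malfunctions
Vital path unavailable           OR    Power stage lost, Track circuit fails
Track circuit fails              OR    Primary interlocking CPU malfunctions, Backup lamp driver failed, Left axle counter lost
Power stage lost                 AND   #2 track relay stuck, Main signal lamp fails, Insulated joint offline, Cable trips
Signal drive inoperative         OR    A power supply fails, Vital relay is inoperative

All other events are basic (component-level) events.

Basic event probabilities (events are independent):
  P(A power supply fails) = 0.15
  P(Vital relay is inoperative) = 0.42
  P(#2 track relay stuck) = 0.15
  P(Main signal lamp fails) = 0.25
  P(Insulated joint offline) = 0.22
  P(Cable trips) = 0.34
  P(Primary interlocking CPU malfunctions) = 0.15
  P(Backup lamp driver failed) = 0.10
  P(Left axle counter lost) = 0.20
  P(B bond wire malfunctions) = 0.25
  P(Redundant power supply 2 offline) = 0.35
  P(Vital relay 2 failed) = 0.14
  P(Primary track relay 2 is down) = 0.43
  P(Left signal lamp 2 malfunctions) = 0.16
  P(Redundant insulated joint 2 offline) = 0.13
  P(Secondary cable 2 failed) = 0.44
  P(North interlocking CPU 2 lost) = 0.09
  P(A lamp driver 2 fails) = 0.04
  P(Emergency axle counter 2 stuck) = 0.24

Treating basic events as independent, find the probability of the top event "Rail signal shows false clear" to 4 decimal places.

0.0847

P(Signal drive inoperative) [OR] = 1 − (1−0.15) × (1−0.42) = 0.507000
P(Power stage lost) [AND] = 0.15 × 0.25 × 0.22 × 0.34 = 0.002805
P(Track circuit fails) [OR] = 1 − (1−0.15) × (1−0.10) × (1−0.20) = 0.388000
P(Vital path unavailable) [OR] = 1 − (1−0.002805) × (1−0.388000) = 0.389717
P(Detection branch unavailable) [AND] = 0.507000 × 0.389717 × 0.25 = 0.049397
P(Interlocking logic inoperative) [OR] = 1 − (1−0.35) × (1−0.14) = 0.441000
P(Signal drive 2 unavailable) [OR] = 1 − (1−0.43) × (1−0.16) × (1−0.13) = 0.583444
P(Power stage 2 inoperative) [AND] = 0.583444 × 0.44 = 0.256715
P(Track circuit 2 lost) [OR] = 1 − (1−0.256715) × (1−0.09) × (1−0.04) = 0.350666
P(Vital path 2 unavailable) [AND] = 0.441000 × 0.350666 × 0.24 = 0.037114
P(Rail signal shows false clear) [OR] = 1 − (1−0.049397) × (1−0.037114) = 0.084678
Rounded to 4 decimal places: P(Rail signal shows false clear) ≈ 0.0847.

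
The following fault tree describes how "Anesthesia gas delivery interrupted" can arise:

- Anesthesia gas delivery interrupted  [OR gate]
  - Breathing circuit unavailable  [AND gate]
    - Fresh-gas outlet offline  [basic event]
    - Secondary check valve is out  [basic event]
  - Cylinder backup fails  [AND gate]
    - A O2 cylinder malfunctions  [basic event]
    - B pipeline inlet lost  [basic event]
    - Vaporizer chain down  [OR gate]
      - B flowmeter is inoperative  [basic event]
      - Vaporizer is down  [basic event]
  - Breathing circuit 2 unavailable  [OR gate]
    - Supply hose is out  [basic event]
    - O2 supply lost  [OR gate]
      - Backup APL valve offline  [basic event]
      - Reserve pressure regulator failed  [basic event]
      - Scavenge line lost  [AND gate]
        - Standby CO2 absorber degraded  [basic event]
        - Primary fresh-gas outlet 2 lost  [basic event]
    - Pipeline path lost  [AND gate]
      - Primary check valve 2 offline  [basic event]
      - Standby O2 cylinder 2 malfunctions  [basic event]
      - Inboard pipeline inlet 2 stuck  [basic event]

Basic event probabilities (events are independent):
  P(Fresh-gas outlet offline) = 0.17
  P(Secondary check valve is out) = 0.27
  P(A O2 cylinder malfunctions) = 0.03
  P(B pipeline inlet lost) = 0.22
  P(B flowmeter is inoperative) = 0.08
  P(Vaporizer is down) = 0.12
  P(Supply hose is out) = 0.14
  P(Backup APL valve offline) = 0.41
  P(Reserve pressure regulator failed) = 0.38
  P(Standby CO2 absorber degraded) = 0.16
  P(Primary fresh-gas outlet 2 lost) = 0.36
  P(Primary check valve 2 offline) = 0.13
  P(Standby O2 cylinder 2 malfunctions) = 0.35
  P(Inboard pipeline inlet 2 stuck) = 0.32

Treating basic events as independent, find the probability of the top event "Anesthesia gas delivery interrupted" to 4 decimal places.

0.7216

P(Breathing circuit unavailable) [AND] = 0.17 × 0.27 = 0.045900
P(Vaporizer chain down) [OR] = 1 − (1−0.08) × (1−0.12) = 0.190400
P(Cylinder backup fails) [AND] = 0.03 × 0.22 × 0.190400 = 0.001257
P(Scavenge line lost) [AND] = 0.16 × 0.36 = 0.057600
P(O2 supply lost) [OR] = 1 − (1−0.41) × (1−0.38) × (1−0.057600) = 0.655270
P(Pipeline path lost) [AND] = 0.13 × 0.35 × 0.32 = 0.014560
P(Breathing circuit 2 unavailable) [OR] = 1 − (1−0.14) × (1−0.655270) × (1−0.014560) = 0.707849
P(Anesthesia gas delivery interrupted) [OR] = 1 − (1−0.045900) × (1−0.001257) × (1−0.707849) = 0.721609
Rounded to 4 decimal places: P(Anesthesia gas delivery interrupted) ≈ 0.7216.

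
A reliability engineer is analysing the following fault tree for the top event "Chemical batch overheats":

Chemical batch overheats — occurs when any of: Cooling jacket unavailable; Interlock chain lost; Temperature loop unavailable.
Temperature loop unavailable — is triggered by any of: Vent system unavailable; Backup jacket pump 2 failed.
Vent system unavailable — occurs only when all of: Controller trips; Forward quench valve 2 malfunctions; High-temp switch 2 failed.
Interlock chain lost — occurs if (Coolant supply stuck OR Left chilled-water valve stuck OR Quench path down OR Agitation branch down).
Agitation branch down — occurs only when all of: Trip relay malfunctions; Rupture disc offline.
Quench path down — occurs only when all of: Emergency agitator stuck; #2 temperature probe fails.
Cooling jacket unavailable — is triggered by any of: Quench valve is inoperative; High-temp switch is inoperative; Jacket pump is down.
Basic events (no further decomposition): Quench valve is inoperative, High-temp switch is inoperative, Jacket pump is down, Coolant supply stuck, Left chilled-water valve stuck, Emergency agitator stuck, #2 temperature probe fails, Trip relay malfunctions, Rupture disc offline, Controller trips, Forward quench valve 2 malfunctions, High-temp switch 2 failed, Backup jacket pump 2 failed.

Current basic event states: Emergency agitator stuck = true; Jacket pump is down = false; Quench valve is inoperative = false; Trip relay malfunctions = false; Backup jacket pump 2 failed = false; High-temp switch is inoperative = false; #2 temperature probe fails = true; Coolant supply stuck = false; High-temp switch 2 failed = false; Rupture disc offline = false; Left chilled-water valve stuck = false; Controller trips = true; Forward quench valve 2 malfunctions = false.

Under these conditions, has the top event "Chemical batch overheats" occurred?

Yes

Cooling jacket unavailable [OR]: Quench valve is inoperative=not, High-temp switch is inoperative=not, Jacket pump is down=not → no input occurs → does not occur.
Quench path down [AND]: Emergency agitator stuck=occurs, #2 temperature probe fails=occurs → all inputs occur → occurs.
Agitation branch down [AND]: Trip relay malfunctions=not, Rupture disc offline=not → not all inputs occur → does not occur.
Interlock chain lost [OR]: Coolant supply stuck=not, Left chilled-water valve stuck=not, Quench path down=occurs, Agitation branch down=not → at least one input occurs → occurs.
Vent system unavailable [AND]: Controller trips=occurs, Forward quench valve 2 malfunctions=not, High-temp switch 2 failed=not → not all inputs occur → does not occur.
Temperature loop unavailable [OR]: Vent system unavailable=not, Backup jacket pump 2 failed=not → no input occurs → does not occur.
Chemical batch overheats [OR]: Cooling jacket unavailable=not, Interlock chain lost=occurs, Temperature loop unavailable=not → at least one input occurs → occurs.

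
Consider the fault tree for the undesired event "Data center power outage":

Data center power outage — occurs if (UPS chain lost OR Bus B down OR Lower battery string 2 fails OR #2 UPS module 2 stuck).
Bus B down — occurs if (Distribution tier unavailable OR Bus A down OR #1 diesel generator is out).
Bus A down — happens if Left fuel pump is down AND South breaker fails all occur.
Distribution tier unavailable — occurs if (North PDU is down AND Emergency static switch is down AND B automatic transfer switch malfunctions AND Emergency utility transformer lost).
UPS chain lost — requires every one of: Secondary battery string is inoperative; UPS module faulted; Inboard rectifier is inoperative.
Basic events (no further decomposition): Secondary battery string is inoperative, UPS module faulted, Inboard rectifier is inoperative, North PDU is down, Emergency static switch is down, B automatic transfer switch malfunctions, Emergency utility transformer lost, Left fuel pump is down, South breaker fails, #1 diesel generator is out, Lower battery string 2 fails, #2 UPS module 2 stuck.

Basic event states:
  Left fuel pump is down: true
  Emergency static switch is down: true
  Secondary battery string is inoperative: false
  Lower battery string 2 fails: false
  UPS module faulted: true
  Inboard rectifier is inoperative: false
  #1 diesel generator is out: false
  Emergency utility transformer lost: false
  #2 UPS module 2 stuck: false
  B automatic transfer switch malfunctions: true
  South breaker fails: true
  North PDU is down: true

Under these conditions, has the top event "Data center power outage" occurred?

UPS chain lost [AND]: Secondary battery string is inoperative=not, UPS module faulted=occurs, Inboard rectifier is inoperative=not → not all inputs occur → does not occur.
Distribution tier unavailable [AND]: North PDU is down=occurs, Emergency static switch is down=occurs, B automatic transfer switch malfunctions=occurs, Emergency utility transformer lost=not → not all inputs occur → does not occur.
Bus A down [AND]: Left fuel pump is down=occurs, South breaker fails=occurs → all inputs occur → occurs.
Bus B down [OR]: Distribution tier unavailable=not, Bus A down=occurs, #1 diesel generator is out=not → at least one input occurs → occurs.
Data center power outage [OR]: UPS chain lost=not, Bus B down=occurs, Lower battery string 2 fails=not, #2 UPS module 2 stuck=not → at least one input occurs → occurs.

Yes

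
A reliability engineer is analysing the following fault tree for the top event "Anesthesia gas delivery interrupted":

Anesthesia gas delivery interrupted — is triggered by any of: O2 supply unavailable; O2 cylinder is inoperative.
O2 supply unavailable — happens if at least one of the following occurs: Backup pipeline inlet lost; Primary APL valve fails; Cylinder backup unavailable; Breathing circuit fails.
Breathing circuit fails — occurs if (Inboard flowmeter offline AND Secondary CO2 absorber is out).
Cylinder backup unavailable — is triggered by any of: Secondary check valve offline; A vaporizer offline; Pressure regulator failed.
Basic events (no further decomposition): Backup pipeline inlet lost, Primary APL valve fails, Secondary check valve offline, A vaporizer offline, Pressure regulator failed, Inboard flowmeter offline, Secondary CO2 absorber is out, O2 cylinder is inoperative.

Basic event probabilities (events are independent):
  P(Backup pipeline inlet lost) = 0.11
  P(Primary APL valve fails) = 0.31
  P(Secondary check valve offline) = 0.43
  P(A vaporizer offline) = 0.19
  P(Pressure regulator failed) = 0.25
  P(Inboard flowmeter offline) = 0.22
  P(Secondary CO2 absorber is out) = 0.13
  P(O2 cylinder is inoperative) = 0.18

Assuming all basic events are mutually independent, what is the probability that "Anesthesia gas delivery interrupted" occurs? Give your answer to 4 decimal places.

0.8306

P(Cylinder backup unavailable) [OR] = 1 − (1−0.43) × (1−0.19) × (1−0.25) = 0.653725
P(Breathing circuit fails) [AND] = 0.22 × 0.13 = 0.028600
P(O2 supply unavailable) [OR] = 1 − (1−0.11) × (1−0.31) × (1−0.653725) × (1−0.028600) = 0.793434
P(Anesthesia gas delivery interrupted) [OR] = 1 − (1−0.793434) × (1−0.18) = 0.830616
Rounded to 4 decimal places: P(Anesthesia gas delivery interrupted) ≈ 0.8306.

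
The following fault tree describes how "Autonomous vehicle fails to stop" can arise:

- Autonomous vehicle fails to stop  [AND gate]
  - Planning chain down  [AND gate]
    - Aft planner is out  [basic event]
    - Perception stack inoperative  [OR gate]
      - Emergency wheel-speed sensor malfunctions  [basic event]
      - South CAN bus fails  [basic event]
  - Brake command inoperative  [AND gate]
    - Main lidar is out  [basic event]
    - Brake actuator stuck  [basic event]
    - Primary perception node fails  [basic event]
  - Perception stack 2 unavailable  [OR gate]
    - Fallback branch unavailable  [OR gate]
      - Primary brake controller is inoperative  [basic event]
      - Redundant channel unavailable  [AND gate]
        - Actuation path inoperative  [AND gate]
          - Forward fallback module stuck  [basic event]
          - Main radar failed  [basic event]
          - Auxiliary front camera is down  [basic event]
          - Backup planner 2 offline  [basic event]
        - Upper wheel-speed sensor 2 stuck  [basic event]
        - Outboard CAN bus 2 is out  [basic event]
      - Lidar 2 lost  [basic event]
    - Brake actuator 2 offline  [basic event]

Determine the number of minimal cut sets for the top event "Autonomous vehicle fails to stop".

8

Perception stack inoperative [OR]: union of children's cut sets → 2 cut set(s).
Planning chain down [AND]: one cut set from each child combined → 1 × 2 = 2 cut set(s).
Brake command inoperative [AND]: one cut set from each child combined → 1 × 1 × 1 = 1 cut set(s).
Actuation path inoperative [AND]: one cut set from each child combined → 1 × 1 × 1 × 1 = 1 cut set(s).
Redundant channel unavailable [AND]: one cut set from each child combined → 1 × 1 × 1 = 1 cut set(s).
Fallback branch unavailable [OR]: union of children's cut sets → 3 cut set(s).
Perception stack 2 unavailable [OR]: union of children's cut sets → 4 cut set(s).
Autonomous vehicle fails to stop [AND]: one cut set from each child combined → 2 × 1 × 4 = 8 cut set(s).
Minimal cut sets: {Aft planner is out, Brake actuator stuck, Emergency wheel-speed sensor malfunctions, Main lidar is out, Primary brake controller is inoperative, Primary perception node fails}; {Aft planner is out, Auxiliary front camera is down, Backup planner 2 offline, Brake actuator stuck, Emergency wheel-speed sensor malfunctions, Forward fallback module stuck, Main lidar is out, Main radar failed, Outboard CAN bus 2 is out, Primary perception node fails, Upper wheel-speed sensor 2 stuck}; {Aft planner is out, Brake actuator stuck, Emergency wheel-speed sensor malfunctions, Lidar 2 lost, Main lidar is out, Primary perception node fails}; {Aft planner is out, Brake actuator 2 offline, Brake actuator stuck, Emergency wheel-speed sensor malfunctions, Main lidar is out, Primary perception node fails}; {Aft planner is out, Brake actuator stuck, Main lidar is out, Primary brake controller is inoperative, Primary perception node fails, South CAN bus fails}; {Aft planner is out, Auxiliary front camera is down, Backup planner 2 offline, Brake actuator stuck, Forward fallback module stuck, Main lidar is out, Main radar failed, Outboard CAN bus 2 is out, Primary perception node fails, South CAN bus fails, Upper wheel-speed sensor 2 stuck}; {Aft planner is out, Brake actuator stuck, Lidar 2 lost, Main lidar is out, Primary perception node fails, South CAN bus fails}; {Aft planner is out, Brake actuator 2 offline, Brake actuator stuck, Main lidar is out, Primary perception node fails, South CAN bus fails}.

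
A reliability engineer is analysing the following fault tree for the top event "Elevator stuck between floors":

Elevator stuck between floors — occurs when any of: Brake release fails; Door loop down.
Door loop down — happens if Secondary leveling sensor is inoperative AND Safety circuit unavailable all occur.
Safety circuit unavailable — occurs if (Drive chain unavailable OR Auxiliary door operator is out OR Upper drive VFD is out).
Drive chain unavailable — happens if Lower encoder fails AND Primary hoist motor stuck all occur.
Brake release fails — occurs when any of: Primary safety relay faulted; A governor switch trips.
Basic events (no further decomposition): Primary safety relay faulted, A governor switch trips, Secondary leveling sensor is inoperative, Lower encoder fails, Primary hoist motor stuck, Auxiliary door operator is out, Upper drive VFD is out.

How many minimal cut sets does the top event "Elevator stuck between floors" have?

5

Brake release fails [OR]: union of children's cut sets → 2 cut set(s).
Drive chain unavailable [AND]: one cut set from each child combined → 1 × 1 = 1 cut set(s).
Safety circuit unavailable [OR]: union of children's cut sets → 3 cut set(s).
Door loop down [AND]: one cut set from each child combined → 1 × 3 = 3 cut set(s).
Elevator stuck between floors [OR]: union of children's cut sets → 5 cut set(s).
Minimal cut sets: {Primary safety relay faulted}; {A governor switch trips}; {Lower encoder fails, Primary hoist motor stuck, Secondary leveling sensor is inoperative}; {Auxiliary door operator is out, Secondary leveling sensor is inoperative}; {Secondary leveling sensor is inoperative, Upper drive VFD is out}.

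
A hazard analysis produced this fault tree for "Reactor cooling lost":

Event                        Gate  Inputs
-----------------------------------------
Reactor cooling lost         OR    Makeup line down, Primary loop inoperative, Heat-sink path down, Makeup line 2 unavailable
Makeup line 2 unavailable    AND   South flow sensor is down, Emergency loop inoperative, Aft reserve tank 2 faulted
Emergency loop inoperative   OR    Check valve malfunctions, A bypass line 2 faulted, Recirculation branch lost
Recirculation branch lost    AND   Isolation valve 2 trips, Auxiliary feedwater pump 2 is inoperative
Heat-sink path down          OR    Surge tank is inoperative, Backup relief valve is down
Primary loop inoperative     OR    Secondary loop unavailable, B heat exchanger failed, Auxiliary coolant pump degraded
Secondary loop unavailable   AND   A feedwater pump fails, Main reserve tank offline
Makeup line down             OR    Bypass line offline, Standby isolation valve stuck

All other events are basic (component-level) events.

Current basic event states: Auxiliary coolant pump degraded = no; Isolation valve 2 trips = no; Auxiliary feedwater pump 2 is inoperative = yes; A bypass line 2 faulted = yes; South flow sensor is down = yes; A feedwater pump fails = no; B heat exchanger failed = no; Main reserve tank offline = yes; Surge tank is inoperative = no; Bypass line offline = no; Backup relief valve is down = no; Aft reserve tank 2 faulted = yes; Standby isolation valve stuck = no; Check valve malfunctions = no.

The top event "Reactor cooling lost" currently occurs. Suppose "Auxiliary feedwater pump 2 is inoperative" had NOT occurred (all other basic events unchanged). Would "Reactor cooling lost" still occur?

Yes

Counterfactual: set "Auxiliary feedwater pump 2 is inoperative" to not occurred.
Makeup line down [OR]: Bypass line offline=not, Standby isolation valve stuck=not → no input occurs → does not occur.
Secondary loop unavailable [AND]: A feedwater pump fails=not, Main reserve tank offline=occurs → not all inputs occur → does not occur.
Primary loop inoperative [OR]: Secondary loop unavailable=not, B heat exchanger failed=not, Auxiliary coolant pump degraded=not → no input occurs → does not occur.
Heat-sink path down [OR]: Surge tank is inoperative=not, Backup relief valve is down=not → no input occurs → does not occur.
Recirculation branch lost [AND]: Isolation valve 2 trips=not, Auxiliary feedwater pump 2 is inoperative=not → not all inputs occur → does not occur.
Emergency loop inoperative [OR]: Check valve malfunctions=not, A bypass line 2 faulted=occurs, Recirculation branch lost=not → at least one input occurs → occurs.
Makeup line 2 unavailable [AND]: South flow sensor is down=occurs, Emergency loop inoperative=occurs, Aft reserve tank 2 faulted=occurs → all inputs occur → occurs.
Reactor cooling lost [OR]: Makeup line down=not, Primary loop inoperative=not, Heat-sink path down=not, Makeup line 2 unavailable=occurs → at least one input occurs → occurs.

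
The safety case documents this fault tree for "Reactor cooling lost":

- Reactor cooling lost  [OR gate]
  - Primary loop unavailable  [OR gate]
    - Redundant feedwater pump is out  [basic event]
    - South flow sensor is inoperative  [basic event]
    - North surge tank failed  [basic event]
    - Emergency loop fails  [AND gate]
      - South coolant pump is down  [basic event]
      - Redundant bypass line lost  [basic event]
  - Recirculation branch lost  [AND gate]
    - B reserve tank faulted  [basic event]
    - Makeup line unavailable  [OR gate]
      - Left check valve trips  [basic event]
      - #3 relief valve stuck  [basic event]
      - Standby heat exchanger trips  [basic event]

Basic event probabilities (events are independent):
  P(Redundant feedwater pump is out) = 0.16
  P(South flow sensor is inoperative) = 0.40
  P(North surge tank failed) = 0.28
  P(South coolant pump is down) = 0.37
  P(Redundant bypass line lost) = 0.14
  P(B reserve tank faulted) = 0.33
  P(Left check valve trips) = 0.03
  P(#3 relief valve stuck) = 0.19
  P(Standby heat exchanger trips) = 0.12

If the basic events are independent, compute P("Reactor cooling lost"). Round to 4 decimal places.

0.6910

P(Emergency loop fails) [AND] = 0.37 × 0.14 = 0.051800
P(Primary loop unavailable) [OR] = 1 − (1−0.16) × (1−0.40) × (1−0.28) × (1−0.051800) = 0.655917
P(Makeup line unavailable) [OR] = 1 − (1−0.03) × (1−0.19) × (1−0.12) = 0.308584
P(Recirculation branch lost) [AND] = 0.33 × 0.308584 = 0.101833
P(Reactor cooling lost) [OR] = 1 − (1−0.655917) × (1−0.101833) = 0.690956
Rounded to 4 decimal places: P(Reactor cooling lost) ≈ 0.6910.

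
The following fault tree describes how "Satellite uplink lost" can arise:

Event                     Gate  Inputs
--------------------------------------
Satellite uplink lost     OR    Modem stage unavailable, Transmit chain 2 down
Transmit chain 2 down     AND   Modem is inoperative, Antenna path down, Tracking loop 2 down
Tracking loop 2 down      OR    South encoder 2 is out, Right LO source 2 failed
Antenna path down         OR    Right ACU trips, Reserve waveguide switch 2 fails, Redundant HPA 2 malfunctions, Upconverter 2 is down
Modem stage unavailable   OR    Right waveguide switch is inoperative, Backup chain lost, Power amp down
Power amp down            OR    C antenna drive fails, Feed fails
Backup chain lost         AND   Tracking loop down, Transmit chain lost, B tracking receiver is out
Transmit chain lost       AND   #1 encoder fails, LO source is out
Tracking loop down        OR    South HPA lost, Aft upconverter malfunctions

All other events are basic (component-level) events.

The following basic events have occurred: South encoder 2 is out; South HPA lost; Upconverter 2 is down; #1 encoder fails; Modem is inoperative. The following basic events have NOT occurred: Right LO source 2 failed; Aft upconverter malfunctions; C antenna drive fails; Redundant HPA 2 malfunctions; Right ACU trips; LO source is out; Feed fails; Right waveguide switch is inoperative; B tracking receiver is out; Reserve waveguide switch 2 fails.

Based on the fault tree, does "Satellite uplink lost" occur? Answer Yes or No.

Yes

Tracking loop down [OR]: South HPA lost=occurs, Aft upconverter malfunctions=not → at least one input occurs → occurs.
Transmit chain lost [AND]: #1 encoder fails=occurs, LO source is out=not → not all inputs occur → does not occur.
Backup chain lost [AND]: Tracking loop down=occurs, Transmit chain lost=not, B tracking receiver is out=not → not all inputs occur → does not occur.
Power amp down [OR]: C antenna drive fails=not, Feed fails=not → no input occurs → does not occur.
Modem stage unavailable [OR]: Right waveguide switch is inoperative=not, Backup chain lost=not, Power amp down=not → no input occurs → does not occur.
Antenna path down [OR]: Right ACU trips=not, Reserve waveguide switch 2 fails=not, Redundant HPA 2 malfunctions=not, Upconverter 2 is down=occurs → at least one input occurs → occurs.
Tracking loop 2 down [OR]: South encoder 2 is out=occurs, Right LO source 2 failed=not → at least one input occurs → occurs.
Transmit chain 2 down [AND]: Modem is inoperative=occurs, Antenna path down=occurs, Tracking loop 2 down=occurs → all inputs occur → occurs.
Satellite uplink lost [OR]: Modem stage unavailable=not, Transmit chain 2 down=occurs → at least one input occurs → occurs.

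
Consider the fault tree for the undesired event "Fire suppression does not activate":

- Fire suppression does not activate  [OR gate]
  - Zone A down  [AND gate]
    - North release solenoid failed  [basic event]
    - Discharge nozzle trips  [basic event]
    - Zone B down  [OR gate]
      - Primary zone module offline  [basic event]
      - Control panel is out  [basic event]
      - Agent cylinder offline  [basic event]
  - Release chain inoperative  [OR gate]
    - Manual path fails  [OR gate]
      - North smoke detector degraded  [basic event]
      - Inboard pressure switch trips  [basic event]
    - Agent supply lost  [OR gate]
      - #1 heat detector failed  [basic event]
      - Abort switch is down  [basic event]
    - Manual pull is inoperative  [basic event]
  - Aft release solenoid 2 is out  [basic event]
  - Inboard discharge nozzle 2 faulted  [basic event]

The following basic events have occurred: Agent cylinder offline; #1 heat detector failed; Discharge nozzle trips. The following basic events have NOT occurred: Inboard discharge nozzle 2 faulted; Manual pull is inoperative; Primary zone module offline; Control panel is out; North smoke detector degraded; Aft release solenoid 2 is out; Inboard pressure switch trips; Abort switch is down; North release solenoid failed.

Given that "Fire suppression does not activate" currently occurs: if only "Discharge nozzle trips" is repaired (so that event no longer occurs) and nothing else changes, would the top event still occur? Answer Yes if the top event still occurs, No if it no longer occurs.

Yes

Counterfactual: set "Discharge nozzle trips" to not occurred.
Zone B down [OR]: Primary zone module offline=not, Control panel is out=not, Agent cylinder offline=occurs → at least one input occurs → occurs.
Zone A down [AND]: North release solenoid failed=not, Discharge nozzle trips=not, Zone B down=occurs → not all inputs occur → does not occur.
Manual path fails [OR]: North smoke detector degraded=not, Inboard pressure switch trips=not → no input occurs → does not occur.
Agent supply lost [OR]: #1 heat detector failed=occurs, Abort switch is down=not → at least one input occurs → occurs.
Release chain inoperative [OR]: Manual path fails=not, Agent supply lost=occurs, Manual pull is inoperative=not → at least one input occurs → occurs.
Fire suppression does not activate [OR]: Zone A down=not, Release chain inoperative=occurs, Aft release solenoid 2 is out=not, Inboard discharge nozzle 2 faulted=not → at least one input occurs → occurs.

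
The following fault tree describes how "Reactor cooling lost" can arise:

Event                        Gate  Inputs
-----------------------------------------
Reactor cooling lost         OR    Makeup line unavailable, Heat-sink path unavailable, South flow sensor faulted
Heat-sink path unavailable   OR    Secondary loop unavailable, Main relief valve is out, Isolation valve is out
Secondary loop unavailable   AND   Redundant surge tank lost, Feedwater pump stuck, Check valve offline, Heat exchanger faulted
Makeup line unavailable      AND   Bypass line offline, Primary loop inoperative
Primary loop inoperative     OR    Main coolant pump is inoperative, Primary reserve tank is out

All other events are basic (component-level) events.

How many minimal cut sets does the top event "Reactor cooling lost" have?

Primary loop inoperative [OR]: union of children's cut sets → 2 cut set(s).
Makeup line unavailable [AND]: one cut set from each child combined → 1 × 2 = 2 cut set(s).
Secondary loop unavailable [AND]: one cut set from each child combined → 1 × 1 × 1 × 1 = 1 cut set(s).
Heat-sink path unavailable [OR]: union of children's cut sets → 3 cut set(s).
Reactor cooling lost [OR]: union of children's cut sets → 6 cut set(s).
Minimal cut sets: {Bypass line offline, Main coolant pump is inoperative}; {Bypass line offline, Primary reserve tank is out}; {Check valve offline, Feedwater pump stuck, Heat exchanger faulted, Redundant surge tank lost}; {Main relief valve is out}; {Isolation valve is out}; {South flow sensor faulted}.

6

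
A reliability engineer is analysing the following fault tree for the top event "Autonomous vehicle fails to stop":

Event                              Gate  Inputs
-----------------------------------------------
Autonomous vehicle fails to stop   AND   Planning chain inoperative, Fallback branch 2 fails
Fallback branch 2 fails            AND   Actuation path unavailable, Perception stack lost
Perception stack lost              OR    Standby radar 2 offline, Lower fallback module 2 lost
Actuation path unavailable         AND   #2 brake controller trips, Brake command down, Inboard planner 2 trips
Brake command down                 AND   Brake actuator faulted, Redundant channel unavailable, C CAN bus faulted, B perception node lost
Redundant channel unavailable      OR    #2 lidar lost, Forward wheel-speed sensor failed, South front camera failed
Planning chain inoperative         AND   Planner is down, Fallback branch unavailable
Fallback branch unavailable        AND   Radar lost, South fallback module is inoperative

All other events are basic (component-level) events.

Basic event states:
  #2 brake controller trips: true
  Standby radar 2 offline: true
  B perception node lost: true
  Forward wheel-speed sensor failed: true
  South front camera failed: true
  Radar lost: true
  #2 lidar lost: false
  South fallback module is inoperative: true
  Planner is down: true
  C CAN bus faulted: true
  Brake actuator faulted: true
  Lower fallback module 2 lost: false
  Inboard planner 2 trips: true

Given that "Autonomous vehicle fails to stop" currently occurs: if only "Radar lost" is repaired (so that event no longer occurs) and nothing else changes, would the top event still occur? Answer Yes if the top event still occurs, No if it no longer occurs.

No

Counterfactual: set "Radar lost" to not occurred.
Fallback branch unavailable [AND]: Radar lost=not, South fallback module is inoperative=occurs → not all inputs occur → does not occur.
Planning chain inoperative [AND]: Planner is down=occurs, Fallback branch unavailable=not → not all inputs occur → does not occur.
Redundant channel unavailable [OR]: #2 lidar lost=not, Forward wheel-speed sensor failed=occurs, South front camera failed=occurs → at least one input occurs → occurs.
Brake command down [AND]: Brake actuator faulted=occurs, Redundant channel unavailable=occurs, C CAN bus faulted=occurs, B perception node lost=occurs → all inputs occur → occurs.
Actuation path unavailable [AND]: #2 brake controller trips=occurs, Brake command down=occurs, Inboard planner 2 trips=occurs → all inputs occur → occurs.
Perception stack lost [OR]: Standby radar 2 offline=occurs, Lower fallback module 2 lost=not → at least one input occurs → occurs.
Fallback branch 2 fails [AND]: Actuation path unavailable=occurs, Perception stack lost=occurs → all inputs occur → occurs.
Autonomous vehicle fails to stop [AND]: Planning chain inoperative=not, Fallback branch 2 fails=occurs → not all inputs occur → does not occur.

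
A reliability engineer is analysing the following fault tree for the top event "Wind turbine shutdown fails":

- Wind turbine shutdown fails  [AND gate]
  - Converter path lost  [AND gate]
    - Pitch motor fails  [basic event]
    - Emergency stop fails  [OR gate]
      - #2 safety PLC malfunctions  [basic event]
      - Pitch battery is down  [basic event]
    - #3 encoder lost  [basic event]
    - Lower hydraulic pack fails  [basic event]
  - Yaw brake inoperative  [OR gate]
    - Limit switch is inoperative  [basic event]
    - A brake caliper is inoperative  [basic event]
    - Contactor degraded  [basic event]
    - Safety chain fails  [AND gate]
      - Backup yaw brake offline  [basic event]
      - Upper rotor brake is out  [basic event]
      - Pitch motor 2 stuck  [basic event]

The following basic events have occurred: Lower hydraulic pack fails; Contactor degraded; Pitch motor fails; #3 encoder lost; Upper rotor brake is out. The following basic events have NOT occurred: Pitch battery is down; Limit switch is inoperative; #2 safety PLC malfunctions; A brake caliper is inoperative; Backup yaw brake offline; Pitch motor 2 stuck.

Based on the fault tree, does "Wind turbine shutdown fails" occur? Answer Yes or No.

Emergency stop fails [OR]: #2 safety PLC malfunctions=not, Pitch battery is down=not → no input occurs → does not occur.
Converter path lost [AND]: Pitch motor fails=occurs, Emergency stop fails=not, #3 encoder lost=occurs, Lower hydraulic pack fails=occurs → not all inputs occur → does not occur.
Safety chain fails [AND]: Backup yaw brake offline=not, Upper rotor brake is out=occurs, Pitch motor 2 stuck=not → not all inputs occur → does not occur.
Yaw brake inoperative [OR]: Limit switch is inoperative=not, A brake caliper is inoperative=not, Contactor degraded=occurs, Safety chain fails=not → at least one input occurs → occurs.
Wind turbine shutdown fails [AND]: Converter path lost=not, Yaw brake inoperative=occurs → not all inputs occur → does not occur.

No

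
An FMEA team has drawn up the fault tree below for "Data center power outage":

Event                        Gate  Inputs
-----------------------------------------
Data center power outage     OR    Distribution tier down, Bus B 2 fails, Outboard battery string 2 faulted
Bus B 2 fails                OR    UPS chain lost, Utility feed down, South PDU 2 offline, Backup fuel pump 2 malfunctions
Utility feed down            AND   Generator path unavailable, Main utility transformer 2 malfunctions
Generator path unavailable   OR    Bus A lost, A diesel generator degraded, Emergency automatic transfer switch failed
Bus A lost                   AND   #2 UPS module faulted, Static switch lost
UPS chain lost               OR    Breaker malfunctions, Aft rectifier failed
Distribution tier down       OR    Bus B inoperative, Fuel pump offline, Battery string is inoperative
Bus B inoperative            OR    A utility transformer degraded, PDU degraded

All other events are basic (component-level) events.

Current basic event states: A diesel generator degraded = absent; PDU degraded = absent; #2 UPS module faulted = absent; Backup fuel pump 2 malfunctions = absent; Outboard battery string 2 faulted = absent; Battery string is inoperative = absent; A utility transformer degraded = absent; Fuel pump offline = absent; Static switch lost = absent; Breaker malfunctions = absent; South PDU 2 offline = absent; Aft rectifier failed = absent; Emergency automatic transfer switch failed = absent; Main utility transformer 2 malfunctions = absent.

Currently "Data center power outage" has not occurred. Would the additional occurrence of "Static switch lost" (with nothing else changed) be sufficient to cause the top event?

No

Counterfactual: set "Static switch lost" to occurred.
Bus B inoperative [OR]: A utility transformer degraded=not, PDU degraded=not → no input occurs → does not occur.
Distribution tier down [OR]: Bus B inoperative=not, Fuel pump offline=not, Battery string is inoperative=not → no input occurs → does not occur.
UPS chain lost [OR]: Breaker malfunctions=not, Aft rectifier failed=not → no input occurs → does not occur.
Bus A lost [AND]: #2 UPS module faulted=not, Static switch lost=occurs → not all inputs occur → does not occur.
Generator path unavailable [OR]: Bus A lost=not, A diesel generator degraded=not, Emergency automatic transfer switch failed=not → no input occurs → does not occur.
Utility feed down [AND]: Generator path unavailable=not, Main utility transformer 2 malfunctions=not → not all inputs occur → does not occur.
Bus B 2 fails [OR]: UPS chain lost=not, Utility feed down=not, South PDU 2 offline=not, Backup fuel pump 2 malfunctions=not → no input occurs → does not occur.
Data center power outage [OR]: Distribution tier down=not, Bus B 2 fails=not, Outboard battery string 2 faulted=not → no input occurs → does not occur.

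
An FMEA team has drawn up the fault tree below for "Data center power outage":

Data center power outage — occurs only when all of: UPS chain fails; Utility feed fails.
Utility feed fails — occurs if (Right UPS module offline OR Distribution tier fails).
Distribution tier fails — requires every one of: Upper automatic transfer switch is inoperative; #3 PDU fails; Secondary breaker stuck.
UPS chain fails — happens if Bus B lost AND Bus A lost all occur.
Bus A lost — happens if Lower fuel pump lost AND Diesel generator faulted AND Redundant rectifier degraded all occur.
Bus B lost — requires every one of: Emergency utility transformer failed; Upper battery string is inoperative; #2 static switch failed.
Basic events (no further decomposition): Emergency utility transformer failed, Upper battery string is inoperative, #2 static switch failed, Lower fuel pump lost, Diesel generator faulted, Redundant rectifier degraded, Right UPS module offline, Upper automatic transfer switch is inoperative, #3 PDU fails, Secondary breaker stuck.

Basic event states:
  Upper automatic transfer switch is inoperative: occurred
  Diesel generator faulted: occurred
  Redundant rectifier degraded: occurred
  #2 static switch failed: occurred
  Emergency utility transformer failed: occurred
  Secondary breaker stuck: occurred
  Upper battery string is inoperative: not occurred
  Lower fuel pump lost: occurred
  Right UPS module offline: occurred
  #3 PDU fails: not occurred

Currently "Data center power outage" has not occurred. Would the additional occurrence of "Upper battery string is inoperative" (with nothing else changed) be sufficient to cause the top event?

Yes

Counterfactual: set "Upper battery string is inoperative" to occurred.
Bus B lost [AND]: Emergency utility transformer failed=occurs, Upper battery string is inoperative=occurs, #2 static switch failed=occurs → all inputs occur → occurs.
Bus A lost [AND]: Lower fuel pump lost=occurs, Diesel generator faulted=occurs, Redundant rectifier degraded=occurs → all inputs occur → occurs.
UPS chain fails [AND]: Bus B lost=occurs, Bus A lost=occurs → all inputs occur → occurs.
Distribution tier fails [AND]: Upper automatic transfer switch is inoperative=occurs, #3 PDU fails=not, Secondary breaker stuck=occurs → not all inputs occur → does not occur.
Utility feed fails [OR]: Right UPS module offline=occurs, Distribution tier fails=not → at least one input occurs → occurs.
Data center power outage [AND]: UPS chain fails=occurs, Utility feed fails=occurs → all inputs occur → occurs.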